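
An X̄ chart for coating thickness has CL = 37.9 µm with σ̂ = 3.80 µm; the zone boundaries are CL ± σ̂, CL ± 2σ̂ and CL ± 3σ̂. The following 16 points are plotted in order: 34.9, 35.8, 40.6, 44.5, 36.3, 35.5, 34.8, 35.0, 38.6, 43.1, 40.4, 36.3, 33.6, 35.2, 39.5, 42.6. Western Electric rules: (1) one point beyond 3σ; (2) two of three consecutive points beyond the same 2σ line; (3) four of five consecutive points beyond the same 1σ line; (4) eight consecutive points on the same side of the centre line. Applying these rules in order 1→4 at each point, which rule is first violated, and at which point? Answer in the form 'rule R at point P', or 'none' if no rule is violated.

none

Zone of each point (C = within 1σ̂, B = 1σ̂–2σ̂, A = 2σ̂–3σ̂, * = beyond 3σ̂; sign = side of CL): 1:-C, 2:-C, 3:+C, 4:+B, 5:-C, 6:-C, 7:-C, 8:-C, 9:+C, 10:+B, 11:+C, 12:-C, 13:-B, 14:-C, 15:+C, 16:+B
No rule fires across all 16 points.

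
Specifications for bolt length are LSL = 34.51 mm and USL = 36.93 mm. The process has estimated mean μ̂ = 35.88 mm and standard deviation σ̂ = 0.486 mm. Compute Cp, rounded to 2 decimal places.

Cp = (USL − LSL) / (6σ̂) = (36.93 − 34.51) / (6 × 0.486) = 2.4200 / 2.9160 = 0.8299

0.83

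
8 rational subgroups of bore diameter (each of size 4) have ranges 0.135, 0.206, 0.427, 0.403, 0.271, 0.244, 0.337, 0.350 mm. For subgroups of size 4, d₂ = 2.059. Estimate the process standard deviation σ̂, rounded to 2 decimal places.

0.14

R̄ = (0.135 + 0.206 + 0.427 + 0.403 + 0.271 + 0.244 + 0.337 + 0.350) / 8 = 0.2966
σ̂ = R̄ / d₂ = 0.2966 / 2.059 = 0.1441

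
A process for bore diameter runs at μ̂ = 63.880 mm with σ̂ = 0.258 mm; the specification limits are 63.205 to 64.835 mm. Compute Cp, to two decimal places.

1.05

Cp = (USL − LSL) / (6σ̂) = (64.835 − 63.205) / (6 × 0.258) = 1.6300 / 1.5480 = 1.0530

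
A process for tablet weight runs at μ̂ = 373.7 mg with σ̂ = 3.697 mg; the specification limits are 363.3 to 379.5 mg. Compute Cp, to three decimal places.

0.730

Cp = (USL − LSL) / (6σ̂) = (379.5 − 363.3) / (6 × 3.697) = 16.2000 / 22.1820 = 0.7303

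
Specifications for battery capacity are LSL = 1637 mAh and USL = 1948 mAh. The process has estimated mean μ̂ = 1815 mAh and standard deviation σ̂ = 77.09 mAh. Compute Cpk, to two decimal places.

Cpu = (USL − μ̂) / (3σ̂) = (1948 − 1815) / (3 × 77.09) = 0.5751; Cpl = (μ̂ − LSL) / (3σ̂) = (1815 − 1637) / (3 × 77.09) = 0.7697; Cpk = min(Cpu, Cpl) = 0.5751

0.58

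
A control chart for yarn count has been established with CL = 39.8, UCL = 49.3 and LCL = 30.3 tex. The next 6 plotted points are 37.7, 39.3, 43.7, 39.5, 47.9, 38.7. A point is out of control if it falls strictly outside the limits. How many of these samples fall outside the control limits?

0

All 6 points lie within [30.3, 49.3].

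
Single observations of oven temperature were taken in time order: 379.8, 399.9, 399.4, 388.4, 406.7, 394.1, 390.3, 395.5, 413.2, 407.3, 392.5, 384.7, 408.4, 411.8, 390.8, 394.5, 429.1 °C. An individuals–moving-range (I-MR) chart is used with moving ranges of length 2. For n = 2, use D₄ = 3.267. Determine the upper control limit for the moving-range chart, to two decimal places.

Moving ranges: 20.1, 0.5, 11.0, 18.3, 12.6, 3.8, 5.2, 17.7, 5.9, 14.8, 7.8, 23.7, 3.4, 21.0, 3.7, 34.6; M̄R̄ = 204.1000 / 16 = 12.7562
UCL_MR = D₄·M̄R̄ = 3.267 × 12.7562 = 41.6747

41.67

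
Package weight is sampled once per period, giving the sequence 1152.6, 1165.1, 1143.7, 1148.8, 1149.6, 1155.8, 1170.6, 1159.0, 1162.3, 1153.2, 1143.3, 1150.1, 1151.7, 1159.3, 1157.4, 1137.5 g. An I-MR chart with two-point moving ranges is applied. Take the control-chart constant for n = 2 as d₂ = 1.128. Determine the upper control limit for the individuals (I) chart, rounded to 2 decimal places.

1177.24

X̄ = (1152.6 + 1165.1 + 1143.7 + 1148.8 + 1149.6 + 1155.8 + 1170.6 + 1159.0 + 1162.3 + 1153.2 + 1143.3 + 1150.1 + 1151.7 + 1159.3 + 1157.4 + 1137.5) / 16 = 1153.7500
Moving ranges: 12.5, 21.4, 5.1, 0.8, 6.2, 14.8, 11.6, 3.3, 9.1, 9.9, 6.8, 1.6, 7.6, 1.9, 19.9; M̄R̄ = 132.5000 / 15 = 8.8333
UCL = X̄ + 3·M̄R̄/d₂ = 1153.7500 + 3 × 8.8333 / 1.128 = 1177.2429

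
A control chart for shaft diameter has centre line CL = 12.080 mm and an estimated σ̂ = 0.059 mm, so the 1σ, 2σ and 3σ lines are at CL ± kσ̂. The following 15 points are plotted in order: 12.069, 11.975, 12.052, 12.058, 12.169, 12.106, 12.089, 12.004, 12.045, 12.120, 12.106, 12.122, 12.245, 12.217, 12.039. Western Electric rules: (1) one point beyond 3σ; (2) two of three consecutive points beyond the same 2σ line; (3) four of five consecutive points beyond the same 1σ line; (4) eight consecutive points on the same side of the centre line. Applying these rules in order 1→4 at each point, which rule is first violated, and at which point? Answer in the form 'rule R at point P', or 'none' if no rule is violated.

rule 2 at point 14

Zone of each point (C = within 1σ̂, B = 1σ̂–2σ̂, A = 2σ̂–3σ̂, * = beyond 3σ̂; sign = side of CL): 1:-C, 2:-B, 3:-C, 4:-C, 5:+B, 6:+C, 7:+C, 8:-B, 9:-C, 10:+C, 11:+C, 12:+C, 13:+A, 14:+A, 15:-C
Rule 2 (two of three consecutive points beyond the same 2σ limit) is satisfied at point 14.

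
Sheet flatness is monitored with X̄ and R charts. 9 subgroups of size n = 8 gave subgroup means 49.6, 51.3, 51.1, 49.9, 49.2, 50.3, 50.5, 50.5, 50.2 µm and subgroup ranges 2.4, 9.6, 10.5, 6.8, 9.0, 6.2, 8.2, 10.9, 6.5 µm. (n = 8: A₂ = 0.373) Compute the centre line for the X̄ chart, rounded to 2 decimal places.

50.29

X̄̄ = (49.6 + 51.3 + 51.1 + 49.9 + 49.2 + 50.3 + 50.5 + 50.5 + 50.2) / 9 = 452.6000 / 9 = 50.2889
CL = X̄̄ = 50.2889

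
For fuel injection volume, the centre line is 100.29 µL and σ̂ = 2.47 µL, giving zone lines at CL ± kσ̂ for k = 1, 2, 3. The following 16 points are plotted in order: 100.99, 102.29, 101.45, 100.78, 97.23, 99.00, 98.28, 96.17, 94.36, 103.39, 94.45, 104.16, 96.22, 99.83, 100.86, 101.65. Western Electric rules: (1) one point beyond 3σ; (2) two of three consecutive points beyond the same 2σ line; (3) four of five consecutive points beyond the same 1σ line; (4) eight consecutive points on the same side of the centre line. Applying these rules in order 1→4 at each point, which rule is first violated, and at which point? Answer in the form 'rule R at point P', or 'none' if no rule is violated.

rule 2 at point 11

Zone of each point (C = within 1σ̂, B = 1σ̂–2σ̂, A = 2σ̂–3σ̂, * = beyond 3σ̂; sign = side of CL): 1:+C, 2:+C, 3:+C, 4:+C, 5:-B, 6:-C, 7:-C, 8:-B, 9:-A, 10:+B, 11:-A, 12:+B, 13:-B, 14:-C, 15:+C, 16:+C
Rule 2 (two of three consecutive points beyond the same 2σ limit) is satisfied at point 11.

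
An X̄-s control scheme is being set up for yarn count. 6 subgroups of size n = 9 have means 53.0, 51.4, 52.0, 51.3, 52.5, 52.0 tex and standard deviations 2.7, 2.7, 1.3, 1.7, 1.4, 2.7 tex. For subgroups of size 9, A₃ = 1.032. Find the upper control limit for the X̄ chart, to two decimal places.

54.18

X̄̄ = (53.0 + 51.4 + 52.0 + 51.3 + 52.5 + 52.0) / 6 = 52.0333
s̄ = (2.7 + 2.7 + 1.3 + 1.7 + 1.4 + 2.7) / 6 = 2.0833
UCL = X̄̄ + A₃·s̄ = 52.0333 + 1.032 × 2.0833 = 54.1833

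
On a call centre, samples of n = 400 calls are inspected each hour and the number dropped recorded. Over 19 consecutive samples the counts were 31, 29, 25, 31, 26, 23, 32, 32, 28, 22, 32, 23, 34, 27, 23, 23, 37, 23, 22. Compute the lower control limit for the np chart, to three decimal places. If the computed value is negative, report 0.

12.338

p̄ = Σdᵢ / (k·n) = 523 / (19 × 400) = 0.06882
LCL = np̄ − 3·√(np̄(1−p̄)) = 27.5263 − 3 × 5.0628 = 12.3379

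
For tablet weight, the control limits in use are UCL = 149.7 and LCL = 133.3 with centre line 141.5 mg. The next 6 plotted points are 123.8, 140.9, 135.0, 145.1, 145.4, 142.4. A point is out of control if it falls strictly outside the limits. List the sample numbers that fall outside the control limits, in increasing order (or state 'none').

1

Compare each point to [133.3, 149.7]: sample 1 = 123.8 < LCL.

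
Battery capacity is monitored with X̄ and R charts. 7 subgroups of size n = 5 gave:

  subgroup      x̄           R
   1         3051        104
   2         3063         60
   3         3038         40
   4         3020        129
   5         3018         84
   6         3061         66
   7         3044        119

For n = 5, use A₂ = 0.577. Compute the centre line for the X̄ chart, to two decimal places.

3042.14

X̄̄ = (3051 + 3063 + 3038 + 3020 + 3018 + 3061 + 3044) / 7 = 21295.0000 / 7 = 3042.1429
CL = X̄̄ = 3042.1429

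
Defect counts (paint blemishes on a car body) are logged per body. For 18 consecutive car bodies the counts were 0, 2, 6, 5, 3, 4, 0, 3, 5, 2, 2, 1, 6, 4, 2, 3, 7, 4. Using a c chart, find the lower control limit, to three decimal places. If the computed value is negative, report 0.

c̄ = (0 + 2 + 6 + 5 + 3 + 4 + 0 + 3 + 5 + 2 + 2 + 1 + 6 + 4 + 2 + 3 + 7 + 4) / 18 = 59 / 18 = 3.2778
LCL = c̄ − 3√c̄ = 3.2778 − 3 × 1.8105 = -2.1536 → 0 (cannot be negative)

0.000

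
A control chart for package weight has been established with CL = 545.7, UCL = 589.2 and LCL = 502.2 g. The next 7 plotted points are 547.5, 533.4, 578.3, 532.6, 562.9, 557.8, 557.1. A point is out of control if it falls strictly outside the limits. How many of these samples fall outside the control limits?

0

All 7 points lie within [502.2, 589.2].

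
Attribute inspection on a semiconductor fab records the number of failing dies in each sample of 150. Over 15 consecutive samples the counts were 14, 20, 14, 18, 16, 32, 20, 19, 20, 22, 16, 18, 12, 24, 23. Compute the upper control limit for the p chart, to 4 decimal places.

p̄ = Σdᵢ / (k·n) = 288 / (15 × 150) = 0.12800
UCL = p̄ + 3·√(p̄(1−p̄)/n) = 0.12800 + 3 × √(0.12800×0.87200/150) = 0.12800 + 3 × 0.02728 = 0.20983

0.2098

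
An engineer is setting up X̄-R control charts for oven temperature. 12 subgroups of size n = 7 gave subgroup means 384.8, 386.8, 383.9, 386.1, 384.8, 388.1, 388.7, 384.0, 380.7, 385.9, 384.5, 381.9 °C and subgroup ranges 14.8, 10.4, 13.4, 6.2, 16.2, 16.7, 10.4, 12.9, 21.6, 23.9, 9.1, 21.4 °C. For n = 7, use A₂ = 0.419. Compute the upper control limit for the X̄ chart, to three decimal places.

391.197

X̄̄ = (384.8 + 386.8 + 383.9 + 386.1 + 384.8 + 388.1 + 388.7 + 384.0 + 380.7 + 385.9 + 384.5 + 381.9) / 12 = 4620.2000 / 12 = 385.0167
R̄ = (14.8 + 10.4 + 13.4 + 6.2 + 16.2 + 16.7 + 10.4 + 12.9 + 21.6 + 23.9 + 9.1 + 21.4) / 12 = 177.0000 / 12 = 14.7500
UCL = X̄̄ + A₂·R̄ = 385.0167 + 0.419 × 14.7500 = 391.1969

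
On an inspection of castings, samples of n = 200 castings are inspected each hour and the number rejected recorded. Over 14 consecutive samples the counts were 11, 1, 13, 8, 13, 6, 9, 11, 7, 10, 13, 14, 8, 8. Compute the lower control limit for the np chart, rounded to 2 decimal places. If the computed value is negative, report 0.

p̄ = Σdᵢ / (k·n) = 132 / (14 × 200) = 0.04714
LCL = np̄ − 3·√(np̄(1−p̄)) = 9.4286 − 3 × 2.9973 = 0.4365

0.44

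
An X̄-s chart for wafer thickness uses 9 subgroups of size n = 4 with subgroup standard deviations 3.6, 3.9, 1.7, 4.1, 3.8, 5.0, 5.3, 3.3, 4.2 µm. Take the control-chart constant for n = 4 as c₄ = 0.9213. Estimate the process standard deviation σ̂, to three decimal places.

s̄ = (3.6 + 3.9 + 1.7 + 4.1 + 3.8 + 5.0 + 5.3 + 3.3 + 4.2) / 9 = 3.8778
σ̂ = s̄ / c₄ = 3.8778 / 0.9213 = 4.2090

4.209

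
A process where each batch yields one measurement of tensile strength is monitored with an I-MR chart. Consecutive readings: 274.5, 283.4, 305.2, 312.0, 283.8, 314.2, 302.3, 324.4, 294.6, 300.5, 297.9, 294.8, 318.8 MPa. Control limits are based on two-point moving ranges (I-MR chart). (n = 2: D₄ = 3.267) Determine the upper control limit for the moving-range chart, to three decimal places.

53.225

Moving ranges: 8.9, 21.8, 6.8, 28.2, 30.4, 11.9, 22.1, 29.8, 5.9, 2.6, 3.1, 24.0; M̄R̄ = 195.5000 / 12 = 16.2917
UCL_MR = D₄·M̄R̄ = 3.267 × 16.2917 = 53.2249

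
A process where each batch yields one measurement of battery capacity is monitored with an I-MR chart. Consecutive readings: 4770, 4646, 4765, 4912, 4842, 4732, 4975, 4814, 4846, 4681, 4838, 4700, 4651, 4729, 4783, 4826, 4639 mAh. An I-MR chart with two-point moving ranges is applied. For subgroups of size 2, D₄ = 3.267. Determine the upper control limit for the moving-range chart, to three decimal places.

Moving ranges: 124, 119, 147, 70, 110, 243, 161, 32, 165, 157, 138, 49, 78, 54, 43, 187; M̄R̄ = 1877.0000 / 16 = 117.3125
UCL_MR = D₄·M̄R̄ = 3.267 × 117.3125 = 383.2599

383.260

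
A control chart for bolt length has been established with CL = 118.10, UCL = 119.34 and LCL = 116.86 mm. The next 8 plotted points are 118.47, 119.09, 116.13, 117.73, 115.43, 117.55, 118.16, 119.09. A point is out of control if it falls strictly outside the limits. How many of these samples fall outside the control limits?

Compare each point to [116.86, 119.34]: sample 3 = 116.13 < LCL; sample 5 = 115.43 < LCL.

2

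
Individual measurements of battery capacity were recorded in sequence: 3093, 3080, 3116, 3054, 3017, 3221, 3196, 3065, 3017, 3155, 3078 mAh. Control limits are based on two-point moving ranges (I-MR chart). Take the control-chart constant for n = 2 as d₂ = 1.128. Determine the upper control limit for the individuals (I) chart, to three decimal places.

3304.326

X̄ = (3093 + 3080 + 3116 + 3054 + 3017 + 3221 + 3196 + 3065 + 3017 + 3155 + 3078) / 11 = 3099.2727
Moving ranges: 13, 36, 62, 37, 204, 25, 131, 48, 138, 77; M̄R̄ = 771.0000 / 10 = 77.1000
UCL = X̄ + 3·M̄R̄/d₂ = 3099.2727 + 3 × 77.1000 / 1.128 = 3304.3259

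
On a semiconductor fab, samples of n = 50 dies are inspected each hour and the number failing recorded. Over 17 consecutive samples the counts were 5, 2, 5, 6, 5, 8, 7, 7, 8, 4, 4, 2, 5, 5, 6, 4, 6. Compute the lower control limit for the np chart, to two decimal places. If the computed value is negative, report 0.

p̄ = Σdᵢ / (k·n) = 89 / (17 × 50) = 0.10471
LCL = np̄ − 3·√(np̄(1−p̄)) = 5.2353 − 3 × 2.1650 = -1.2596 → 0 (negative, so LCL = 0)

0.00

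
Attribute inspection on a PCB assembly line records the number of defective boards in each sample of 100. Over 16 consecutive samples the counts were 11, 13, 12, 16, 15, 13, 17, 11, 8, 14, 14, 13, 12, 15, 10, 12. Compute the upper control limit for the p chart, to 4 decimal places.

0.2292

p̄ = Σdᵢ / (k·n) = 206 / (16 × 100) = 0.12875
UCL = p̄ + 3·√(p̄(1−p̄)/n) = 0.12875 + 3 × √(0.12875×0.87125/100) = 0.12875 + 3 × 0.03349 = 0.22923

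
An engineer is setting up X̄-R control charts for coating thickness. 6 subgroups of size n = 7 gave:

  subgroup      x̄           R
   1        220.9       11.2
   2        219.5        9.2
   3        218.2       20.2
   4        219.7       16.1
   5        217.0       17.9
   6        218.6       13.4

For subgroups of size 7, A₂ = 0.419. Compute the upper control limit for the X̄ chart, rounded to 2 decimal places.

225.13

X̄̄ = (220.9 + 219.5 + 218.2 + 219.7 + 217.0 + 218.6) / 6 = 1313.9000 / 6 = 218.9833
R̄ = (11.2 + 9.2 + 20.2 + 16.1 + 17.9 + 13.4) / 6 = 88.0000 / 6 = 14.6667
UCL = X̄̄ + A₂·R̄ = 218.9833 + 0.419 × 14.6667 = 225.1287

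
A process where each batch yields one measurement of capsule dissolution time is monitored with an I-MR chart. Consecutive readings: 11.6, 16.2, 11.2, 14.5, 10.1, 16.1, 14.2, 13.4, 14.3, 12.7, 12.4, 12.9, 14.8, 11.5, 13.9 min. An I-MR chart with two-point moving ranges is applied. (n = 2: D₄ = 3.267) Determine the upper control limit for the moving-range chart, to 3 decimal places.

8.611

Moving ranges: 4.6, 5.0, 3.3, 4.4, 6.0, 1.9, 0.8, 0.9, 1.6, 0.3, 0.5, 1.9, 3.3, 2.4; M̄R̄ = 36.9000 / 14 = 2.6357
UCL_MR = D₄·M̄R̄ = 3.267 × 2.6357 = 8.6109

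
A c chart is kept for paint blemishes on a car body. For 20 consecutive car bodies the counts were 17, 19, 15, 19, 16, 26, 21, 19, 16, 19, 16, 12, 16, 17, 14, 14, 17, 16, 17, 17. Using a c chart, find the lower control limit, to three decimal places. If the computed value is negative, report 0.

4.726

c̄ = (17 + 19 + 15 + 19 + 16 + 26 + 21 + 19 + 16 + 19 + 16 + 12 + 16 + 17 + 14 + 14 + 17 + 16 + 17 + 17) / 20 = 343 / 20 = 17.1500
LCL = c̄ − 3√c̄ = 17.1500 − 3 × 4.1413 = 4.7262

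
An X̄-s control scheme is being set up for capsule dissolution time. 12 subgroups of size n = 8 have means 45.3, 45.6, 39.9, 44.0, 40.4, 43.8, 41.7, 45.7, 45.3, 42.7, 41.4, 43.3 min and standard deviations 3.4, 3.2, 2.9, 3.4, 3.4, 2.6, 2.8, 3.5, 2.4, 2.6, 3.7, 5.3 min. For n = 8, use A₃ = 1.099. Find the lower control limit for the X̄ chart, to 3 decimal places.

X̄̄ = (45.3 + 45.6 + 39.9 + 44.0 + 40.4 + 43.8 + 41.7 + 45.7 + 45.3 + 42.7 + 41.4 + 43.3) / 12 = 43.2583
s̄ = (3.4 + 3.2 + 2.9 + 3.4 + 3.4 + 2.6 + 2.8 + 3.5 + 2.4 + 2.6 + 3.7 + 5.3) / 12 = 3.2667
LCL = X̄̄ − A₃·s̄ = 43.2583 − 1.099 × 3.2667 = 39.6683

39.668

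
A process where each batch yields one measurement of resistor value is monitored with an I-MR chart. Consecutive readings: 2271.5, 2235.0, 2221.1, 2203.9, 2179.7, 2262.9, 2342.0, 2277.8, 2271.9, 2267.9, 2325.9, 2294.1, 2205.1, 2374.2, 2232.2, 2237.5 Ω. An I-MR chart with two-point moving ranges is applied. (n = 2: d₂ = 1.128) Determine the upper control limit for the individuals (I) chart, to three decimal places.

X̄ = (2271.5 + 2235.0 + 2221.1 + 2203.9 + 2179.7 + 2262.9 + 2342.0 + 2277.8 + 2271.9 + 2267.9 + 2325.9 + 2294.1 + 2205.1 + 2374.2 + 2232.2 + 2237.5) / 16 = 2262.6687
Moving ranges: 36.5, 13.9, 17.2, 24.2, 83.2, 79.1, 64.2, 5.9, 4.0, 58.0, 31.8, 89.0, 169.1, 142.0, 5.3; M̄R̄ = 823.4000 / 15 = 54.8933
UCL = X̄ + 3·M̄R̄/d₂ = 2262.6687 + 3 × 54.8933 / 1.128 = 2408.6617

2408.662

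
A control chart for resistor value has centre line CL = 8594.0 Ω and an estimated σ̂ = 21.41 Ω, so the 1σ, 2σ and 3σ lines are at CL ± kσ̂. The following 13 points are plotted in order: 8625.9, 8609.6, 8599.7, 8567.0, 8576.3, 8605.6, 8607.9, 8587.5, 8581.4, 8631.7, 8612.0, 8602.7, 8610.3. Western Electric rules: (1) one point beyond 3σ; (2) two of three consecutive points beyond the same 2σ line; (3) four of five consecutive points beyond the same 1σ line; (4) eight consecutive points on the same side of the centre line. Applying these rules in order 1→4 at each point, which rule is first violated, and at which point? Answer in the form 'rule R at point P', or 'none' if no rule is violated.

none

Zone of each point (C = within 1σ̂, B = 1σ̂–2σ̂, A = 2σ̂–3σ̂, * = beyond 3σ̂; sign = side of CL): 1:+B, 2:+C, 3:+C, 4:-B, 5:-C, 6:+C, 7:+C, 8:-C, 9:-C, 10:+B, 11:+C, 12:+C, 13:+C
No rule fires across all 13 points.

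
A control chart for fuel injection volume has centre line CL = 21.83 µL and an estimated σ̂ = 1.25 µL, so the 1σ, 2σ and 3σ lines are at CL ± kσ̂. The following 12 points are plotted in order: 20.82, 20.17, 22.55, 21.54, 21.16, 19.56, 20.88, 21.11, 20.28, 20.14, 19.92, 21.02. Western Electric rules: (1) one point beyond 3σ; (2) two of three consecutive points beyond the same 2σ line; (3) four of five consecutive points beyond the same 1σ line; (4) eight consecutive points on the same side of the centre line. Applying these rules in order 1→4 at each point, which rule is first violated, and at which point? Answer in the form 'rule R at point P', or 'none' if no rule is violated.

rule 4 at point 11

Zone of each point (C = within 1σ̂, B = 1σ̂–2σ̂, A = 2σ̂–3σ̂, * = beyond 3σ̂; sign = side of CL): 1:-C, 2:-B, 3:+C, 4:-C, 5:-C, 6:-B, 7:-C, 8:-C, 9:-B, 10:-B, 11:-B, 12:-C
Rule 4 (eight consecutive points on the same side of the centre line) is satisfied at point 11.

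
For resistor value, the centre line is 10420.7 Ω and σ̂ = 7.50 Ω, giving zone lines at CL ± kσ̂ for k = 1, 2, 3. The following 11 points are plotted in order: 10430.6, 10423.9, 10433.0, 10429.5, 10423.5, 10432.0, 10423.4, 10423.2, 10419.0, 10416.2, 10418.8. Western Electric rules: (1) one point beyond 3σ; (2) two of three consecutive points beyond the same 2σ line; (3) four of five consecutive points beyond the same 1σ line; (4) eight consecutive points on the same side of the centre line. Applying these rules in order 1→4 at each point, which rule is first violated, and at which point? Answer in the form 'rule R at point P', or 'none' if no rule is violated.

Zone of each point (C = within 1σ̂, B = 1σ̂–2σ̂, A = 2σ̂–3σ̂, * = beyond 3σ̂; sign = side of CL): 1:+B, 2:+C, 3:+B, 4:+B, 5:+C, 6:+B, 7:+C, 8:+C, 9:-C, 10:-C, 11:-C
Rule 4 (eight consecutive points on the same side of the centre line) is satisfied at point 8.

rule 4 at point 8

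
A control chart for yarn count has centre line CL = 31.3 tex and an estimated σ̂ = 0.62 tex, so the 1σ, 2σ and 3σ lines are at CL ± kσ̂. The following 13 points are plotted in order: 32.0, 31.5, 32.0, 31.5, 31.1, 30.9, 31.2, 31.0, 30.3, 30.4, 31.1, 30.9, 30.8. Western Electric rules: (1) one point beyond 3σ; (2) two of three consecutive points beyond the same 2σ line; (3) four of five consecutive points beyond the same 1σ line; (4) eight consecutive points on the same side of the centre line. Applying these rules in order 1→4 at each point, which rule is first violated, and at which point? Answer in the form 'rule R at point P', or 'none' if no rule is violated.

Zone of each point (C = within 1σ̂, B = 1σ̂–2σ̂, A = 2σ̂–3σ̂, * = beyond 3σ̂; sign = side of CL): 1:+B, 2:+C, 3:+B, 4:+C, 5:-C, 6:-C, 7:-C, 8:-C, 9:-B, 10:-B, 11:-C, 12:-C, 13:-C
Rule 4 (eight consecutive points on the same side of the centre line) is satisfied at point 12.

rule 4 at point 12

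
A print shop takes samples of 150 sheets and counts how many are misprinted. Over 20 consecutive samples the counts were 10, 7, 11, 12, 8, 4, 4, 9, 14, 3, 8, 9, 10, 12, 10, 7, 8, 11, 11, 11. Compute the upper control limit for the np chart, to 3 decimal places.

p̄ = Σdᵢ / (k·n) = 179 / (20 × 150) = 0.05967
UCL = np̄ + 3·√(np̄(1−p̄)) = 8.9500 + 3 × √(8.9500×0.94033) = 8.9500 + 3 × 2.9010 = 17.6531

17.653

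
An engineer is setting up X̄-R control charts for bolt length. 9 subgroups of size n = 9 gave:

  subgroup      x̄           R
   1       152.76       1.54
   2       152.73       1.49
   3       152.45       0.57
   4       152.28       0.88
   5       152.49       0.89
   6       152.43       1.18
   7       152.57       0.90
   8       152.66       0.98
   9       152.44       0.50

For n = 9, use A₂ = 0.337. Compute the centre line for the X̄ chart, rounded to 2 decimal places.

152.53

X̄̄ = (152.76 + 152.73 + 152.45 + 152.28 + 152.49 + 152.43 + 152.57 + 152.66 + 152.44) / 9 = 1372.8100 / 9 = 152.5344
CL = X̄̄ = 152.5344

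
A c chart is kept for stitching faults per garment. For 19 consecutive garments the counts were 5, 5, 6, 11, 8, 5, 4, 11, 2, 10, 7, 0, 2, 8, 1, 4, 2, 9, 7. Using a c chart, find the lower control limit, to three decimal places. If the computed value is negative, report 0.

0.000

c̄ = (5 + 5 + 6 + 11 + 8 + 5 + 4 + 11 + 2 + 10 + 7 + 0 + 2 + 8 + 1 + 4 + 2 + 9 + 7) / 19 = 107 / 19 = 5.6316
LCL = c̄ − 3√c̄ = 5.6316 − 3 × 2.3731 = -1.4877 → 0 (cannot be negative)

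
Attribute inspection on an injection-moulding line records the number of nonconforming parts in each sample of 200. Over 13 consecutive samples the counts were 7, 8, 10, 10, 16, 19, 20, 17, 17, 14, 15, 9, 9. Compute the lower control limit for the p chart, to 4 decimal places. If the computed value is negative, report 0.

p̄ = Σdᵢ / (k·n) = 171 / (13 × 200) = 0.06577
LCL = p̄ − 3·√(p̄(1−p̄)/n) = 0.06577 − 3 × 0.01753 = 0.01319

0.0132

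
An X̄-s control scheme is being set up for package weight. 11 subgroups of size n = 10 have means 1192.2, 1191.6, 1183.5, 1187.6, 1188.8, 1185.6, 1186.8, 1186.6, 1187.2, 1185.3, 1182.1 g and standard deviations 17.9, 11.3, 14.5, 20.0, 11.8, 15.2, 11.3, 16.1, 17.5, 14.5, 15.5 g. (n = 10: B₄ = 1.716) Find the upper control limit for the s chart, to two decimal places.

25.83

s̄ = (17.9 + 11.3 + 14.5 + 20.0 + 11.8 + 15.2 + 11.3 + 16.1 + 17.5 + 14.5 + 15.5) / 11 = 15.0545
UCL_s = B₄·s̄ = 1.716 × 15.0545 = 25.8336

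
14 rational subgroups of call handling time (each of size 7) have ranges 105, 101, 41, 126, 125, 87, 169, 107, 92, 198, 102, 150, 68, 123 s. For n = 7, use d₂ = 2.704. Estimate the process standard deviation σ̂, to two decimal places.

R̄ = (105 + 101 + 41 + 126 + 125 + 87 + 169 + 107 + 92 + 198 + 102 + 150 + 68 + 123) / 14 = 113.8571
σ̂ = R̄ / d₂ = 113.8571 / 2.704 = 42.1069

42.11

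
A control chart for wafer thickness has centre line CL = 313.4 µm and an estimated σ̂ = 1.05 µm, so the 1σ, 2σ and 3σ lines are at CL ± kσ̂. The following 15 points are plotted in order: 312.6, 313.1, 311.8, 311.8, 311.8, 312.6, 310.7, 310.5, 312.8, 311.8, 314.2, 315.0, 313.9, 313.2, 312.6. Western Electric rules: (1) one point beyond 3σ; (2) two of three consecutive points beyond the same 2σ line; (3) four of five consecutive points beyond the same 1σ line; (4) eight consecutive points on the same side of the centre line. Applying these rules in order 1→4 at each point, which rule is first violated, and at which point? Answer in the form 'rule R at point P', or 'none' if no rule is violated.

rule 3 at point 7

Zone of each point (C = within 1σ̂, B = 1σ̂–2σ̂, A = 2σ̂–3σ̂, * = beyond 3σ̂; sign = side of CL): 1:-C, 2:-C, 3:-B, 4:-B, 5:-B, 6:-C, 7:-A, 8:-A, 9:-C, 10:-B, 11:+C, 12:+B, 13:+C, 14:-C, 15:-C
Rule 3 (four of five consecutive points beyond the same 1σ limit) is satisfied at point 7.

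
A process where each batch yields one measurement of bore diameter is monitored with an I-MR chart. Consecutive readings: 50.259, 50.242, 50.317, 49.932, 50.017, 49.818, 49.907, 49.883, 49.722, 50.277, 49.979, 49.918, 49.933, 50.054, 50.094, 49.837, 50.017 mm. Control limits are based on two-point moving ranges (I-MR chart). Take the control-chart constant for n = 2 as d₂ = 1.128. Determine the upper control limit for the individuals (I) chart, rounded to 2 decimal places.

X̄ = (50.259 + 50.242 + 50.317 + 49.932 + 50.017 + 49.818 + 49.907 + 49.883 + 49.722 + 50.277 + 49.979 + 49.918 + 49.933 + 50.054 + 50.094 + 49.837 + 50.017) / 17 = 50.0121
Moving ranges: 0.017, 0.075, 0.385, 0.085, 0.199, 0.089, 0.024, 0.161, 0.555, 0.298, 0.061, 0.015, 0.121, 0.040, 0.257, 0.180; M̄R̄ = 2.5620 / 16 = 0.1601
UCL = X̄ + 3·M̄R̄/d₂ = 50.0121 + 3 × 0.1601 / 1.128 = 50.4380

50.44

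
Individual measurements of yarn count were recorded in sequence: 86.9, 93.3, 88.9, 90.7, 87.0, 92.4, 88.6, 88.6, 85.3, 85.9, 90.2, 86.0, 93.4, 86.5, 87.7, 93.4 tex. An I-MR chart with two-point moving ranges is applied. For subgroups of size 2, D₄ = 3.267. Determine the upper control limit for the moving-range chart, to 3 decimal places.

Moving ranges: 6.4, 4.4, 1.8, 3.7, 5.4, 3.8, 0.0, 3.3, 0.6, 4.3, 4.2, 7.4, 6.9, 1.2, 5.7; M̄R̄ = 59.1000 / 15 = 3.9400
UCL_MR = D₄·M̄R̄ = 3.267 × 3.9400 = 12.8720

12.872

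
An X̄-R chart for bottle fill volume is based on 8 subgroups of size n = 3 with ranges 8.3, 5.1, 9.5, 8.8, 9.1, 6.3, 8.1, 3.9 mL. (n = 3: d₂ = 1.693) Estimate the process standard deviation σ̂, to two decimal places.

R̄ = (8.3 + 5.1 + 9.5 + 8.8 + 9.1 + 6.3 + 8.1 + 3.9) / 8 = 7.3875
σ̂ = R̄ / d₂ = 7.3875 / 1.693 = 4.3636

4.36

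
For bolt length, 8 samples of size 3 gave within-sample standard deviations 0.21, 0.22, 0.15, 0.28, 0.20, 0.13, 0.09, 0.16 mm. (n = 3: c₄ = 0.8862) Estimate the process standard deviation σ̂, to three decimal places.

s̄ = (0.21 + 0.22 + 0.15 + 0.28 + 0.20 + 0.13 + 0.09 + 0.16) / 8 = 0.1800
σ̂ = s̄ / c₄ = 0.1800 / 0.8862 = 0.2031

0.203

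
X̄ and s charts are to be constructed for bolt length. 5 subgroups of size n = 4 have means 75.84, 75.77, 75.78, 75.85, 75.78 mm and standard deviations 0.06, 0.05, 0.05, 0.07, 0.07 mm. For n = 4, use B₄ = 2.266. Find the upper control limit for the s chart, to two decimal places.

s̄ = (0.06 + 0.05 + 0.05 + 0.07 + 0.07) / 5 = 0.0600
UCL_s = B₄·s̄ = 2.266 × 0.0600 = 0.1360

0.14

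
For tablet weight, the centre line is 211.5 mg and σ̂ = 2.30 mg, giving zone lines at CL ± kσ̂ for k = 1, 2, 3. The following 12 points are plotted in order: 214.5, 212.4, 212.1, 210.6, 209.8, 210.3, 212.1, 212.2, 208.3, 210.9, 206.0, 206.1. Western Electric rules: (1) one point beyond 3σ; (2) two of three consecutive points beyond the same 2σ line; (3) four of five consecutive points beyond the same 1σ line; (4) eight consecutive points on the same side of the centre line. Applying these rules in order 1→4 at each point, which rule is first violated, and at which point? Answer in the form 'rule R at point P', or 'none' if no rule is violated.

Zone of each point (C = within 1σ̂, B = 1σ̂–2σ̂, A = 2σ̂–3σ̂, * = beyond 3σ̂; sign = side of CL): 1:+B, 2:+C, 3:+C, 4:-C, 5:-C, 6:-C, 7:+C, 8:+C, 9:-B, 10:-C, 11:-A, 12:-A
Rule 2 (two of three consecutive points beyond the same 2σ limit) is satisfied at point 12.

rule 2 at point 12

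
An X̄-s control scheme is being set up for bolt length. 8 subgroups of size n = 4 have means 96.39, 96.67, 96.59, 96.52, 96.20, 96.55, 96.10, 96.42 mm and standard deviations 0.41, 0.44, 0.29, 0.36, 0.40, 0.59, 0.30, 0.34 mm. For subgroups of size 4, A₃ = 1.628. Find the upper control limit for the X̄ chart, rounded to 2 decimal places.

97.07

X̄̄ = (96.39 + 96.67 + 96.59 + 96.52 + 96.20 + 96.55 + 96.10 + 96.42) / 8 = 96.4300
s̄ = (0.41 + 0.44 + 0.29 + 0.36 + 0.40 + 0.59 + 0.30 + 0.34) / 8 = 0.3912
UCL = X̄̄ + A₃·s̄ = 96.4300 + 1.628 × 0.3912 = 97.0670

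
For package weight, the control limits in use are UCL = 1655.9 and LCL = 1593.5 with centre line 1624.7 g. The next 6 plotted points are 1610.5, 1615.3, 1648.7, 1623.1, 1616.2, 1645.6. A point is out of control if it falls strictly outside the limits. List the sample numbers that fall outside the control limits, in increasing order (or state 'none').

All 6 points lie within [1593.5, 1655.9].

none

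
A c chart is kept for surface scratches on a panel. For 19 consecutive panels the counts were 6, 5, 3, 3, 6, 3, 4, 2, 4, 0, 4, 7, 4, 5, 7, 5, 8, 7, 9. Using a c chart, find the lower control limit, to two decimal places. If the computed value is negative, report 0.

0.00

c̄ = (6 + 5 + 3 + 3 + 6 + 3 + 4 + 2 + 4 + 0 + 4 + 7 + 4 + 5 + 7 + 5 + 8 + 7 + 9) / 19 = 92 / 19 = 4.8421
LCL = c̄ − 3√c̄ = 4.8421 − 3 × 2.2005 = -1.7593 → 0 (cannot be negative)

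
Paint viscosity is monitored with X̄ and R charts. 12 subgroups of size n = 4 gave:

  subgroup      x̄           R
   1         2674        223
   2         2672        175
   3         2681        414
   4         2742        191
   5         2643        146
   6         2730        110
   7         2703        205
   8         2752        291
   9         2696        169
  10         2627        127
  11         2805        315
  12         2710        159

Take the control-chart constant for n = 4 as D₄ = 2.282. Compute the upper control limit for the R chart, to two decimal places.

R̄ = (223 + 175 + 414 + 191 + 146 + 110 + 205 + 291 + 169 + 127 + 315 + 159) / 12 = 2525.0000 / 12 = 210.4167
UCL_R = D₄·R̄ = 2.282 × 210.4167 = 480.1708

480.17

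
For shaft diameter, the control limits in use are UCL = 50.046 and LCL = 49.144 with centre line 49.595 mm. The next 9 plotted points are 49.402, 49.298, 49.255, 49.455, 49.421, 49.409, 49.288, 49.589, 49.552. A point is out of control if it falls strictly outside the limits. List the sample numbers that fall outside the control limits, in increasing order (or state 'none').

none

All 9 points lie within [49.144, 50.046].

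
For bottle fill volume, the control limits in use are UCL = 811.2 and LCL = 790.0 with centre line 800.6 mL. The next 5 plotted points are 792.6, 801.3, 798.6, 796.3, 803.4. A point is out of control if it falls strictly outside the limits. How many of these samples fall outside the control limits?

0

All 5 points lie within [790.0, 811.2].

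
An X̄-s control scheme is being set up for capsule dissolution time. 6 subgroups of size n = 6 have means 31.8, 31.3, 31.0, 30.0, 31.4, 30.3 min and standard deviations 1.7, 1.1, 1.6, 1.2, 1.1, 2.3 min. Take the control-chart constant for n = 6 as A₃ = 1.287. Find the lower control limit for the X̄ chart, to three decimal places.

29.036

X̄̄ = (31.8 + 31.3 + 31.0 + 30.0 + 31.4 + 30.3) / 6 = 30.9667
s̄ = (1.7 + 1.1 + 1.6 + 1.2 + 1.1 + 2.3) / 6 = 1.5000
LCL = X̄̄ − A₃·s̄ = 30.9667 − 1.287 × 1.5000 = 29.0362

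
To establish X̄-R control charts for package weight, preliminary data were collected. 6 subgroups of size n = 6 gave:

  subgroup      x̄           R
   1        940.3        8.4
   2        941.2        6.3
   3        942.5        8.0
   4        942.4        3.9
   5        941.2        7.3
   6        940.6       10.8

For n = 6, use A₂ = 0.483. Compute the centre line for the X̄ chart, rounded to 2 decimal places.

X̄̄ = (940.3 + 941.2 + 942.5 + 942.4 + 941.2 + 940.6) / 6 = 5648.2000 / 6 = 941.3667
CL = X̄̄ = 941.3667

941.37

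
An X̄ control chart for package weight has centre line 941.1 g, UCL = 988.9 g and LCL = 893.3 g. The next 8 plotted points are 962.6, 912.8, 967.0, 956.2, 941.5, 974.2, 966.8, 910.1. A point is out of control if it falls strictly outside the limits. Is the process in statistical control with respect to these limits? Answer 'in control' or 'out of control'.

All 8 points lie within [893.3, 988.9].

in control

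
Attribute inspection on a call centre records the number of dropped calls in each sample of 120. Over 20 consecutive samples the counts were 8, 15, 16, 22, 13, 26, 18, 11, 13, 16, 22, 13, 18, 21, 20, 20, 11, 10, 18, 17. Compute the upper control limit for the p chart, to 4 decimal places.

0.2307

p̄ = Σdᵢ / (k·n) = 328 / (20 × 120) = 0.13667
UCL = p̄ + 3·√(p̄(1−p̄)/n) = 0.13667 + 3 × √(0.13667×0.86333/120) = 0.13667 + 3 × 0.03136 = 0.23074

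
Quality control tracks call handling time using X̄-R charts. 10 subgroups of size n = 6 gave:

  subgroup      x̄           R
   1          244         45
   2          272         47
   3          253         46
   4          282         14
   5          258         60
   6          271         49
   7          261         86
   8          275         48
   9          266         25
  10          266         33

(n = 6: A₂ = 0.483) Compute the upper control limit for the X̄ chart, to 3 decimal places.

X̄̄ = (244 + 272 + 253 + 282 + 258 + 271 + 261 + 275 + 266 + 266) / 10 = 2648.0000 / 10 = 264.8000
R̄ = (45 + 47 + 46 + 14 + 60 + 49 + 86 + 48 + 25 + 33) / 10 = 453.0000 / 10 = 45.3000
UCL = X̄̄ + A₂·R̄ = 264.8000 + 0.483 × 45.3000 = 286.6799

286.680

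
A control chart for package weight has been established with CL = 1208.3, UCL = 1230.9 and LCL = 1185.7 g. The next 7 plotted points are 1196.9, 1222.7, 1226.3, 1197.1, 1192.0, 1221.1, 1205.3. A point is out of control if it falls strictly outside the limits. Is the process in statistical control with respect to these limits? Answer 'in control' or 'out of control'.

in control

All 7 points lie within [1185.7, 1230.9].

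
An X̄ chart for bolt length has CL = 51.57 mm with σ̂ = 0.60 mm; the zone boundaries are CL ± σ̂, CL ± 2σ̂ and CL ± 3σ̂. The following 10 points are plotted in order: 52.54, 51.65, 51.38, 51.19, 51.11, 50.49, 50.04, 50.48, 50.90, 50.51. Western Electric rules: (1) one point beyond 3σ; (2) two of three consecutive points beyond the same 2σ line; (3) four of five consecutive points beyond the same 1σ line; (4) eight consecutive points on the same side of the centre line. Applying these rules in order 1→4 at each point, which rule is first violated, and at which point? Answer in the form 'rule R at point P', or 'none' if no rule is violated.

Zone of each point (C = within 1σ̂, B = 1σ̂–2σ̂, A = 2σ̂–3σ̂, * = beyond 3σ̂; sign = side of CL): 1:+B, 2:+C, 3:-C, 4:-C, 5:-C, 6:-B, 7:-A, 8:-B, 9:-B, 10:-B
Rule 3 (four of five consecutive points beyond the same 1σ limit) is satisfied at point 9.

rule 3 at point 9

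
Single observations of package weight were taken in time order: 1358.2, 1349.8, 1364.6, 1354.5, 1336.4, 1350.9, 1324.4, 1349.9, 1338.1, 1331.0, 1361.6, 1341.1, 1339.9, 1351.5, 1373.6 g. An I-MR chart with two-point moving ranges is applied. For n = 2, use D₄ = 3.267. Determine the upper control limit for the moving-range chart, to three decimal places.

Moving ranges: 8.4, 14.8, 10.1, 18.1, 14.5, 26.5, 25.5, 11.8, 7.1, 30.6, 20.5, 1.2, 11.6, 22.1; M̄R̄ = 222.8000 / 14 = 15.9143
UCL_MR = D₄·M̄R̄ = 3.267 × 15.9143 = 51.9920

51.992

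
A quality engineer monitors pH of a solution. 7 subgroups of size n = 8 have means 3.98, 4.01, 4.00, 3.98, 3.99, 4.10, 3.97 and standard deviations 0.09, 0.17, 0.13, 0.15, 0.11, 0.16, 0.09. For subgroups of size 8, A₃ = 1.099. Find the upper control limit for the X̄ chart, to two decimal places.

X̄̄ = (3.98 + 4.01 + 4.00 + 3.98 + 3.99 + 4.10 + 3.97) / 7 = 4.0043
s̄ = (0.09 + 0.17 + 0.13 + 0.15 + 0.11 + 0.16 + 0.09) / 7 = 0.1286
UCL = X̄̄ + A₃·s̄ = 4.0043 + 1.099 × 0.1286 = 4.1456

4.15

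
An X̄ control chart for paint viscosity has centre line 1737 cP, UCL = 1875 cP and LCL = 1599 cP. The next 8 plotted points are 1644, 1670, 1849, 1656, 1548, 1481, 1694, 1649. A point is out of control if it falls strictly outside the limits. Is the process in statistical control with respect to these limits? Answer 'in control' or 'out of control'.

Compare each point to [1599, 1875]: sample 5 = 1548 < LCL; sample 6 = 1481 < LCL.

out of control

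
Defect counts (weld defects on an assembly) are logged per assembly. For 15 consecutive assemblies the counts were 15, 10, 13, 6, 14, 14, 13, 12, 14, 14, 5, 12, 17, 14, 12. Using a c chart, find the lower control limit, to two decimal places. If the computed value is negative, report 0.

c̄ = (15 + 10 + 13 + 6 + 14 + 14 + 13 + 12 + 14 + 14 + 5 + 12 + 17 + 14 + 12) / 15 = 185 / 15 = 12.3333
LCL = c̄ − 3√c̄ = 12.3333 − 3 × 3.5119 = 1.7977

1.80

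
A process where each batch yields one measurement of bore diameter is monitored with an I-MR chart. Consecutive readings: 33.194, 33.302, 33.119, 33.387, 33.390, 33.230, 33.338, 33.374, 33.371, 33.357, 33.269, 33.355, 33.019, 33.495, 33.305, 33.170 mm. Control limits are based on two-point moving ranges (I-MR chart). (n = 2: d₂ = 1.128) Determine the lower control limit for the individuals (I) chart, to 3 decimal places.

32.903

X̄ = (33.194 + 33.302 + 33.119 + 33.387 + 33.390 + 33.230 + 33.338 + 33.374 + 33.371 + 33.357 + 33.269 + 33.355 + 33.019 + 33.495 + 33.305 + 33.170) / 16 = 33.2922
Moving ranges: 0.108, 0.183, 0.268, 0.003, 0.160, 0.108, 0.036, 0.003, 0.014, 0.088, 0.086, 0.336, 0.476, 0.190, 0.135; M̄R̄ = 2.1940 / 15 = 0.1463
LCL = X̄ − 3·M̄R̄/d₂ = 33.2922 − 3 × 0.1463 / 1.128 = 32.9032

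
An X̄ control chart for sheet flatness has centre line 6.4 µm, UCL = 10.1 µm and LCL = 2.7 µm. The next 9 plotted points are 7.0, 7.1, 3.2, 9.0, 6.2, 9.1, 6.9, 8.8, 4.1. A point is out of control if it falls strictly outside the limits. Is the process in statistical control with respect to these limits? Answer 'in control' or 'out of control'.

All 9 points lie within [2.7, 10.1].

in control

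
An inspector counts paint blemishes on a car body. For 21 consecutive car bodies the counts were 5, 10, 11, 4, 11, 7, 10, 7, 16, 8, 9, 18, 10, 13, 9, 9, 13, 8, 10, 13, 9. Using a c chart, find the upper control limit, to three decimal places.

19.487

c̄ = (5 + 10 + 11 + 4 + 11 + 7 + 10 + 7 + 16 + 8 + 9 + 18 + 10 + 13 + 9 + 9 + 13 + 8 + 10 + 13 + 9) / 21 = 210 / 21 = 10.0000
UCL = c̄ + 3√c̄ = 10.0000 + 3 × √10.0000 = 10.0000 + 3 × 3.1623 = 19.4868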